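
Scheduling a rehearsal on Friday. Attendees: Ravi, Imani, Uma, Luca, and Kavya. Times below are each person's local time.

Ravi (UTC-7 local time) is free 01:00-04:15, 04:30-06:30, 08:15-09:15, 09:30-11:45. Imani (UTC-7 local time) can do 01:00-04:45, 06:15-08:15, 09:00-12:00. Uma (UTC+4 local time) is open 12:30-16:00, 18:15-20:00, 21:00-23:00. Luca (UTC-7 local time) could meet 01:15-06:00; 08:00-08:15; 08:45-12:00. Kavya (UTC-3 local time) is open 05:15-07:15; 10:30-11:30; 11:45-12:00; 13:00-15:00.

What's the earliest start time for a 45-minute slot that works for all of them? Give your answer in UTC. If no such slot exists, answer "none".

Ravi in UTC: 08:00-11:15, 11:30-13:30, 15:15-16:15, 16:30-18:45 (add 7h to convert from UTC-7).
Imani in UTC: 08:00-11:45, 13:15-15:15, 16:00-19:00 (add 7h to convert from UTC-7).
Uma in UTC: 08:30-12:00, 14:15-16:00, 17:00-19:00 (subtract 4h to convert from UTC+4).
Luca in UTC: 08:15-13:00, 15:00-15:15, 15:45-19:00 (add 7h to convert from UTC-7).
Kavya in UTC: 08:15-10:15, 13:30-14:30, 14:45-15:00, 16:00-18:00 (add 3h to convert from UTC-3).
Ravi ∩ Imani: 08:00-11:15, 11:30-11:45, 13:15-13:30, 16:00-16:15, 16:30-18:45.
Ravi ∩ Imani ∩ Uma: 08:30-11:15, 11:30-11:45, 17:00-18:45.
Ravi ∩ Imani ∩ Uma ∩ Luca: 08:30-11:15, 11:30-11:45, 17:00-18:45.
Ravi ∩ Imani ∩ Uma ∩ Luca ∩ Kavya: 08:30-10:15, 17:00-18:00.
The first common window of at least 45 minutes is 08:30-10:15, so the earliest start is 08:30.

08:30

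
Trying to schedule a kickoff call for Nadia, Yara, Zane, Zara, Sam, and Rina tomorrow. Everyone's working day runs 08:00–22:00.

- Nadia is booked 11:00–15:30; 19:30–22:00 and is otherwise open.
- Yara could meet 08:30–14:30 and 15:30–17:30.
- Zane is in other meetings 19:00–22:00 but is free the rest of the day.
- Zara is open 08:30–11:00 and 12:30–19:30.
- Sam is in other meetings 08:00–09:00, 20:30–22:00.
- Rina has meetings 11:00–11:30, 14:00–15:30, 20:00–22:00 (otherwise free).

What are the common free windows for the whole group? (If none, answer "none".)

09:00-11:00, 15:30-17:30

Nadia free: 08:00-11:00, 15:30-19:30 (invert busy blocks within the working day).
Yara free: 08:30-14:30, 15:30-17:30.
Zane free: 08:00-19:00 (invert busy blocks within the working day).
Zara free: 08:30-11:00, 12:30-19:30.
Sam free: 09:00-20:30 (invert busy blocks within the working day).
Rina free: 08:00-11:00, 11:30-14:00, 15:30-20:00 (invert busy blocks within the working day).
Nadia ∩ Yara: 08:30-11:00, 15:30-17:30.
Nadia ∩ Yara ∩ Zane: 08:30-11:00, 15:30-17:30.
Nadia ∩ Yara ∩ Zane ∩ Zara: 08:30-11:00, 15:30-17:30.
Nadia ∩ Yara ∩ Zane ∩ Zara ∩ Sam: 09:00-11:00, 15:30-17:30.
Nadia ∩ Yara ∩ Zane ∩ Zara ∩ Sam ∩ Rina: 09:00-11:00, 15:30-17:30.
Those are the intersection windows.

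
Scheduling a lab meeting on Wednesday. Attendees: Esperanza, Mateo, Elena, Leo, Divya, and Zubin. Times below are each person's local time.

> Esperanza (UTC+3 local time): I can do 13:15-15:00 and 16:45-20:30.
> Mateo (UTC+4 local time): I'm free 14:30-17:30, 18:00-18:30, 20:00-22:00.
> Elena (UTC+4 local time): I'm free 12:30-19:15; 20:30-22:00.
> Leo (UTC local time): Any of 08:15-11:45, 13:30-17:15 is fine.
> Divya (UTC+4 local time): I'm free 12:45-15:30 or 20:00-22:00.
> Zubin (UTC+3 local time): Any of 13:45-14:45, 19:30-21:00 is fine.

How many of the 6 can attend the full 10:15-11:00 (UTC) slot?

Esperanza in UTC: 10:15-12:00, 13:45-17:30 (subtract 3h to convert from UTC+3).
Mateo in UTC: 10:30-13:30, 14:00-14:30, 16:00-18:00 (subtract 4h to convert from UTC+4).
Elena in UTC: 08:30-15:15, 16:30-18:00 (subtract 4h to convert from UTC+4).
Leo in UTC: 08:15-11:45, 13:30-17:15.
Divya in UTC: 08:45-11:30, 16:00-18:00 (subtract 4h to convert from UTC+4).
Zubin in UTC: 10:45-11:45, 16:30-18:00 (subtract 3h to convert from UTC+3).
Esperanza, Elena, Leo, and Divya can make the full 10:15-11:00 slot — that's 4.

4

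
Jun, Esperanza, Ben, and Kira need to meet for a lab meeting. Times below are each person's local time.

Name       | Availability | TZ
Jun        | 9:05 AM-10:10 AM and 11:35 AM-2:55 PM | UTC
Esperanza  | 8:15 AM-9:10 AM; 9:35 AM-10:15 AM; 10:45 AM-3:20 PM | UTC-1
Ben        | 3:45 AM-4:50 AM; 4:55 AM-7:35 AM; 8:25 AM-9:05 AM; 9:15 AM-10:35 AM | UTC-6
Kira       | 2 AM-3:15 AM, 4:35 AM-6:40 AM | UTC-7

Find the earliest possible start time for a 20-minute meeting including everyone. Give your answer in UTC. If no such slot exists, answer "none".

09:45

Jun in UTC: 09:05-10:10, 11:35-14:55.
Esperanza in UTC: 09:15-10:10, 10:35-11:15, 11:45-16:20 (add 1h to convert from UTC-1).
Ben in UTC: 09:45-10:50, 10:55-13:35, 14:25-15:05, 15:15-16:35 (add 6h to convert from UTC-6).
Kira in UTC: 09:00-10:15, 11:35-13:40 (add 7h to convert from UTC-7).
Jun ∩ Esperanza: 09:15-10:10, 11:45-14:55.
Jun ∩ Esperanza ∩ Ben: 09:45-10:10, 11:45-13:35, 14:25-14:55.
Jun ∩ Esperanza ∩ Ben ∩ Kira: 09:45-10:10, 11:45-13:35.
So the common availability across everyone is 09:45-10:10, 11:45-13:35.
The first common window of at least 20 minutes is 09:45-10:10, so the earliest start is 09:45.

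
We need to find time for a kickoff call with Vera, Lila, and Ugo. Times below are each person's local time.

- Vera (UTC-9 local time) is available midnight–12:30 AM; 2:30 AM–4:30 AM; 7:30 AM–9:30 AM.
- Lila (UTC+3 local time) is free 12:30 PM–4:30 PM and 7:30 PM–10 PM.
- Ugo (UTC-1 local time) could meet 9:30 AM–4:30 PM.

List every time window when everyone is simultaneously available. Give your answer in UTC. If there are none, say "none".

Vera in UTC: 09:00-09:30, 11:30-13:30, 16:30-18:30 (add 9h to convert from UTC-9).
Lila in UTC: 09:30-13:30, 16:30-19:00 (subtract 3h to convert from UTC+3).
Ugo in UTC: 10:30-17:30 (add 1h to convert from UTC-1).
Vera ∩ Lila: 11:30-13:30, 16:30-18:30.
Vera ∩ Lila ∩ Ugo: 11:30-13:30, 16:30-17:30.
So the common availability across everyone is 11:30-13:30, 16:30-17:30.

11:30-13:30, 16:30-17:30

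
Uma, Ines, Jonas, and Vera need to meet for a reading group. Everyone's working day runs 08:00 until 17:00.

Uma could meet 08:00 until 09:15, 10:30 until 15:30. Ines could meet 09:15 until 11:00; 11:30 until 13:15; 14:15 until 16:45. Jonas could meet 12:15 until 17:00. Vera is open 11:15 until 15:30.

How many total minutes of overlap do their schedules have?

135

Uma ∩ Ines: 10:30-11:00, 11:30-13:15, 14:15-15:30.
Uma ∩ Ines ∩ Jonas: 12:15-13:15, 14:15-15:30.
Uma ∩ Ines ∩ Jonas ∩ Vera: 12:15-13:15, 14:15-15:30.
So the common availability across everyone is 12:15-13:15, 14:15-15:30.
Summing the common windows: 60 + 75 = 135 minutes.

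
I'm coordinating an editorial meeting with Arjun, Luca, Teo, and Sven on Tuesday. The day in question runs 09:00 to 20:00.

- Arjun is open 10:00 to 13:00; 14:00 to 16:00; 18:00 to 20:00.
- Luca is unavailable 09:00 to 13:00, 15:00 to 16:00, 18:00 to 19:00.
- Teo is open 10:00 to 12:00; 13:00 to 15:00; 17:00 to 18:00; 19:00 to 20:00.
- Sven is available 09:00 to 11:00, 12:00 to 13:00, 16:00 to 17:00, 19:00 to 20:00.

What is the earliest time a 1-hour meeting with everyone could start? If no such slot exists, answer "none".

Arjun free: 10:00-13:00, 14:00-16:00, 18:00-20:00.
Luca free: 13:00-15:00, 16:00-18:00, 19:00-20:00 (invert busy blocks within the working day).
Teo free: 10:00-12:00, 13:00-15:00, 17:00-18:00, 19:00-20:00.
Sven free: 09:00-11:00, 12:00-13:00, 16:00-17:00, 19:00-20:00.
Arjun ∩ Luca: 14:00-15:00, 19:00-20:00.
Arjun ∩ Luca ∩ Teo: 14:00-15:00, 19:00-20:00.
Arjun ∩ Luca ∩ Teo ∩ Sven: 19:00-20:00.
The first common window of at least 60 minutes is 19:00-20:00, so the earliest start is 19:00.

19:00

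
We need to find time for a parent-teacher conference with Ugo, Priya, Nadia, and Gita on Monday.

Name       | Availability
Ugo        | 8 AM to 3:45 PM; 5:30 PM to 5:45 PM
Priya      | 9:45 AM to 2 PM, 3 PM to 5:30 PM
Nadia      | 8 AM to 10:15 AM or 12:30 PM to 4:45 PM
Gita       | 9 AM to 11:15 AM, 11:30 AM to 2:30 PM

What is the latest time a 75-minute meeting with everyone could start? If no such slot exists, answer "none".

Ugo ∩ Priya: 09:45-14:00, 15:00-15:45.
Ugo ∩ Priya ∩ Nadia: 09:45-10:15, 12:30-14:00, 15:00-15:45.
Ugo ∩ Priya ∩ Nadia ∩ Gita: 09:45-10:15, 12:30-14:00.
The last common window of at least 75 minutes is 12:30-14:00; a 75-minute meeting can start as late as 12:45 and still end by 14:00.

12:45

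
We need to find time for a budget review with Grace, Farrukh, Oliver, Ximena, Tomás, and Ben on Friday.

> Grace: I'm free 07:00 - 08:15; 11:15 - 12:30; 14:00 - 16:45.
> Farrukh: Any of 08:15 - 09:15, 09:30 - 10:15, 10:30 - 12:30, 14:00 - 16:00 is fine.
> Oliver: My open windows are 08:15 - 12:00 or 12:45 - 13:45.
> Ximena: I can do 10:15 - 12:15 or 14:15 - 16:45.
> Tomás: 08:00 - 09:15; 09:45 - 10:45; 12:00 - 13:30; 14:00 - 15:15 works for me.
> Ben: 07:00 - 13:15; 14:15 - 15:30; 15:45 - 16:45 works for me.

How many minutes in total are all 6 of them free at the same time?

0

Grace ∩ Farrukh: 11:15-12:30, 14:00-16:00.
Grace ∩ Farrukh ∩ Oliver: 11:15-12:00.
Grace ∩ Farrukh ∩ Oliver ∩ Ximena: 11:15-12:00.
Grace ∩ Farrukh ∩ Oliver ∩ Ximena ∩ Tomás: ∅.
Grace ∩ Farrukh ∩ Oliver ∩ Ximena ∩ Tomás ∩ Ben: ∅.
There is no time when everyone is free.
There is no common window, so the total is 0 minutes.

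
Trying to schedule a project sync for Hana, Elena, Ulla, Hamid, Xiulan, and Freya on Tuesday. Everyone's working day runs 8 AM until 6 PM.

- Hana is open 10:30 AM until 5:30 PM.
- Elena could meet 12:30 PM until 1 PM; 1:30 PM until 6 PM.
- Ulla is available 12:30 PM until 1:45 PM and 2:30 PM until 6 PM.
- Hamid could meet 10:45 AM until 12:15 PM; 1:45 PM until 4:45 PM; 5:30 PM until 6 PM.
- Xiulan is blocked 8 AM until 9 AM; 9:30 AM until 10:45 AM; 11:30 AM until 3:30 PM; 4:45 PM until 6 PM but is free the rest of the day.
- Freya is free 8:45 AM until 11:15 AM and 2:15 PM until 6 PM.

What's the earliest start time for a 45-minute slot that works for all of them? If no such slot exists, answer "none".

Hana free: 10:30-17:30.
Elena free: 12:30-13:00, 13:30-18:00.
Ulla free: 12:30-13:45, 14:30-18:00.
Hamid free: 10:45-12:15, 13:45-16:45, 17:30-18:00.
Xiulan free: 09:00-09:30, 10:45-11:30, 15:30-16:45 (invert busy blocks within the working day).
Freya free: 08:45-11:15, 14:15-18:00.
Hana ∩ Elena: 12:30-13:00, 13:30-17:30.
Hana ∩ Elena ∩ Ulla: 12:30-13:00, 13:30-13:45, 14:30-17:30.
Hana ∩ Elena ∩ Ulla ∩ Hamid: 14:30-16:45.
Hana ∩ Elena ∩ Ulla ∩ Hamid ∩ Xiulan: 15:30-16:45.
Hana ∩ Elena ∩ Ulla ∩ Hamid ∩ Xiulan ∩ Freya: 15:30-16:45.
The first common window of at least 45 minutes is 15:30-16:45, so the earliest start is 15:30.

15:30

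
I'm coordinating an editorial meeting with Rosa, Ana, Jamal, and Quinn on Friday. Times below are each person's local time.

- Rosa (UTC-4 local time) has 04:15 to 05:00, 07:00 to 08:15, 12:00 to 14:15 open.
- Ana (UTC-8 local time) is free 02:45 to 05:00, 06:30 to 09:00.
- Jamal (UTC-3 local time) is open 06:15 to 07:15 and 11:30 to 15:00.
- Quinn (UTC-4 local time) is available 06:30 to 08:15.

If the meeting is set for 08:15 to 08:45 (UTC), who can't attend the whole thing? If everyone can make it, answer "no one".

Rosa in UTC: 08:15-09:00, 11:00-12:15, 16:00-18:15 (add 4h to convert from UTC-4).
Ana in UTC: 10:45-13:00, 14:30-17:00 (add 8h to convert from UTC-8).
Jamal in UTC: 09:15-10:15, 14:30-18:00 (add 3h to convert from UTC-3).
Quinn in UTC: 10:30-12:15 (add 4h to convert from UTC-4).
Rosa: free for 08:15-08:45. Ana: not fully free for 08:15-08:45. Jamal: not fully free for 08:15-08:45. Quinn: not fully free for 08:15-08:45.

Ana, Jamal, Quinn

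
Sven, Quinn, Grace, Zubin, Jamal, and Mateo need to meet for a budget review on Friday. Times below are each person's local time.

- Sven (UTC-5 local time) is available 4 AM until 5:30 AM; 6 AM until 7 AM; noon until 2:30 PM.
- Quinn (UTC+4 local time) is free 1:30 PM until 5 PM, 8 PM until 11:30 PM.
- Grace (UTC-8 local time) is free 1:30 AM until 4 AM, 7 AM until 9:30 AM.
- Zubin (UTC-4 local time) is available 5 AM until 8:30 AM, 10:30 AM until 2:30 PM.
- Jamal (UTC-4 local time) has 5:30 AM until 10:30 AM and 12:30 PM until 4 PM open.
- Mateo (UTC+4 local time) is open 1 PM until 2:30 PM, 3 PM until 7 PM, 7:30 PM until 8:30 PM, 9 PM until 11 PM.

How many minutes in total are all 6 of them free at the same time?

150

Sven in UTC: 09:00-10:30, 11:00-12:00, 17:00-19:30 (add 5h to convert from UTC-5).
Quinn in UTC: 09:30-13:00, 16:00-19:30 (subtract 4h to convert from UTC+4).
Grace in UTC: 09:30-12:00, 15:00-17:30 (add 8h to convert from UTC-8).
Zubin in UTC: 09:00-12:30, 14:30-18:30 (add 4h to convert from UTC-4).
Jamal in UTC: 09:30-14:30, 16:30-20:00 (add 4h to convert from UTC-4).
Mateo in UTC: 09:00-10:30, 11:00-15:00, 15:30-16:30, 17:00-19:00 (subtract 4h to convert from UTC+4).
Sven ∩ Quinn: 09:30-10:30, 11:00-12:00, 17:00-19:30.
Sven ∩ Quinn ∩ Grace: 09:30-10:30, 11:00-12:00, 17:00-17:30.
Sven ∩ Quinn ∩ Grace ∩ Zubin: 09:30-10:30, 11:00-12:00, 17:00-17:30.
Sven ∩ Quinn ∩ Grace ∩ Zubin ∩ Jamal: 09:30-10:30, 11:00-12:00, 17:00-17:30.
Sven ∩ Quinn ∩ Grace ∩ Zubin ∩ Jamal ∩ Mateo: 09:30-10:30, 11:00-12:00, 17:00-17:30.
Those are the intersection windows.
Summing the common windows: 60 + 60 + 30 = 150 minutes.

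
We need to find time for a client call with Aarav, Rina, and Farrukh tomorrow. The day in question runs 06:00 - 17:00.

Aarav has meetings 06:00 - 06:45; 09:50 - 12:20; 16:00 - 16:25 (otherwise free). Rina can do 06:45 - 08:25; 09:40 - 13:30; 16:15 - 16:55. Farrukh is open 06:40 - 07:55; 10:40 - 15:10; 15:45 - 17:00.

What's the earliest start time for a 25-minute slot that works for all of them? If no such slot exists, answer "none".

06:45

Aarav free: 06:45-09:50, 12:20-16:00, 16:25-17:00 (invert busy blocks within the working day).
Rina free: 06:45-08:25, 09:40-13:30, 16:15-16:55.
Farrukh free: 06:40-07:55, 10:40-15:10, 15:45-17:00.
Aarav ∩ Rina: 06:45-08:25, 09:40-09:50, 12:20-13:30, 16:25-16:55.
Aarav ∩ Rina ∩ Farrukh: 06:45-07:55, 12:20-13:30, 16:25-16:55.
The first common window of at least 25 minutes is 06:45-07:55, so the earliest start is 06:45.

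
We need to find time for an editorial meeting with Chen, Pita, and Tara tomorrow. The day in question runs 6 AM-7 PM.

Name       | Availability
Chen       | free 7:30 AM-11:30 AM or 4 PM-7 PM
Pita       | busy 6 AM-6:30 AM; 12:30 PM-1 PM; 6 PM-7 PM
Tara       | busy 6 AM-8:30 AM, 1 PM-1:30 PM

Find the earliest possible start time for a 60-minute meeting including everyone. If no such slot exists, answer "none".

08:30

Chen free: 07:30-11:30, 16:00-19:00.
Pita free: 06:30-12:30, 13:00-18:00 (invert busy blocks within the working day).
Tara free: 08:30-13:00, 13:30-19:00 (invert busy blocks within the working day).
Chen ∩ Pita: 07:30-11:30, 16:00-18:00.
Chen ∩ Pita ∩ Tara: 08:30-11:30, 16:00-18:00.
The first common window of at least 60 minutes is 08:30-11:30, so the earliest start is 08:30.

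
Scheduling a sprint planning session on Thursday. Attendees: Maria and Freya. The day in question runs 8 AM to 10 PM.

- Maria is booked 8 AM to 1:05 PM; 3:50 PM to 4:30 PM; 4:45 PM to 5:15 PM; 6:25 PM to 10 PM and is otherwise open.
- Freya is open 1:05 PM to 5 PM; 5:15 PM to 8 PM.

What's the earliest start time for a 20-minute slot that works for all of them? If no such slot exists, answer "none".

13:05

Maria free: 13:05-15:50, 16:30-16:45, 17:15-18:25 (invert busy blocks within the working day).
Freya free: 13:05-17:00, 17:15-20:00.
Maria ∩ Freya: 13:05-15:50, 16:30-16:45, 17:15-18:25.
The first common window of at least 20 minutes is 13:05-15:50, so the earliest start is 13:05.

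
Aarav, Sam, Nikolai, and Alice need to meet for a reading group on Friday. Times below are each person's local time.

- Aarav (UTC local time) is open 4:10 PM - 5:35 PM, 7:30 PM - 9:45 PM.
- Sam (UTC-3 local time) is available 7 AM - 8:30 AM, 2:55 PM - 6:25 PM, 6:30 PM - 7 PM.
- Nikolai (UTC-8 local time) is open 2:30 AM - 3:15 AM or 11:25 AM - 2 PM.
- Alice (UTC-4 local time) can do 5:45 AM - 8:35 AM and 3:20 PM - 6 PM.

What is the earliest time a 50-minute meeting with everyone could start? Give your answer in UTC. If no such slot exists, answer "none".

Aarav in UTC: 16:10-17:35, 19:30-21:45.
Sam in UTC: 10:00-11:30, 17:55-21:25, 21:30-22:00 (add 3h to convert from UTC-3).
Nikolai in UTC: 10:30-11:15, 19:25-22:00 (add 8h to convert from UTC-8).
Alice in UTC: 09:45-12:35, 19:20-22:00 (add 4h to convert from UTC-4).
Aarav ∩ Sam: 19:30-21:25, 21:30-21:45.
Aarav ∩ Sam ∩ Nikolai: 19:30-21:25, 21:30-21:45.
Aarav ∩ Sam ∩ Nikolai ∩ Alice: 19:30-21:25, 21:30-21:45.
The first common window of at least 50 minutes is 19:30-21:25, so the earliest start is 19:30.

19:30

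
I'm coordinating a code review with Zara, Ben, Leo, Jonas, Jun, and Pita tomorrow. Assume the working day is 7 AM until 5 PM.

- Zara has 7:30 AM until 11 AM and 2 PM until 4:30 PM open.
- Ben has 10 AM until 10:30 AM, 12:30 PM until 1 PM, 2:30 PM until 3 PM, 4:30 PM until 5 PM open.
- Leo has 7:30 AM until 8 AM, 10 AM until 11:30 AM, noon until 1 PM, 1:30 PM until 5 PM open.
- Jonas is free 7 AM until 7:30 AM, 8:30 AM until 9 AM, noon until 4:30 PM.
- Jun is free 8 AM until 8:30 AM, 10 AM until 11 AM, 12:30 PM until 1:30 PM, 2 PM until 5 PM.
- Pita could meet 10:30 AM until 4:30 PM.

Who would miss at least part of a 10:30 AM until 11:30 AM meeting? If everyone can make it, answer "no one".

Ben, Jonas, Jun, Zara

Zara: not fully free for 10:30-11:30. Ben: not fully free for 10:30-11:30. Leo: free for 10:30-11:30. Jonas: not fully free for 10:30-11:30. Jun: not fully free for 10:30-11:30. Pita: free for 10:30-11:30.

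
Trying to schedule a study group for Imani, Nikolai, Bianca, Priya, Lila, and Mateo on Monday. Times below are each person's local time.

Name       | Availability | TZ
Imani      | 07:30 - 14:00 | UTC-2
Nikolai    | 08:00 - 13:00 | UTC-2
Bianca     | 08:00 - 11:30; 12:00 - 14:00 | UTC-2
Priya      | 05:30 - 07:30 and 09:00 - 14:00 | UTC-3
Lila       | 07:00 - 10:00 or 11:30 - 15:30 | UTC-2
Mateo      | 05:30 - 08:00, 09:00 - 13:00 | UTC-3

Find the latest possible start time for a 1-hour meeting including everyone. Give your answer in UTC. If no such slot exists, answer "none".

Imani in UTC: 09:30-16:00 (add 2h to convert from UTC-2).
Nikolai in UTC: 10:00-15:00 (add 2h to convert from UTC-2).
Bianca in UTC: 10:00-13:30, 14:00-16:00 (add 2h to convert from UTC-2).
Priya in UTC: 08:30-10:30, 12:00-17:00 (add 3h to convert from UTC-3).
Lila in UTC: 09:00-12:00, 13:30-17:30 (add 2h to convert from UTC-2).
Mateo in UTC: 08:30-11:00, 12:00-16:00 (add 3h to convert from UTC-3).
Imani ∩ Nikolai: 10:00-15:00.
Imani ∩ Nikolai ∩ Bianca: 10:00-13:30, 14:00-15:00.
Imani ∩ Nikolai ∩ Bianca ∩ Priya: 10:00-10:30, 12:00-13:30, 14:00-15:00.
Imani ∩ Nikolai ∩ Bianca ∩ Priya ∩ Lila: 10:00-10:30, 14:00-15:00.
Imani ∩ Nikolai ∩ Bianca ∩ Priya ∩ Lila ∩ Mateo: 10:00-10:30, 14:00-15:00.
The last common window of at least 60 minutes is 14:00-15:00; a 60-minute meeting can start as late as 14:00 and still end by 15:00.

14:00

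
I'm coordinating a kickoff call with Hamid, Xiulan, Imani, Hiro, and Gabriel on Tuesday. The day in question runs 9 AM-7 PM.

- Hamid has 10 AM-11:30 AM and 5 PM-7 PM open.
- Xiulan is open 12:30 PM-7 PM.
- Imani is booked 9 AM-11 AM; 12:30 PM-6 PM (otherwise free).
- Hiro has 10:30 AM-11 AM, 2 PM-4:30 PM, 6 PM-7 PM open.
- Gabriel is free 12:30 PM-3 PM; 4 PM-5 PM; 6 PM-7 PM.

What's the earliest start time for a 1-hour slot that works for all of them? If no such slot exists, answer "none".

Hamid free: 10:00-11:30, 17:00-19:00.
Xiulan free: 12:30-19:00.
Imani free: 11:00-12:30, 18:00-19:00 (invert busy blocks within the working day).
Hiro free: 10:30-11:00, 14:00-16:30, 18:00-19:00.
Gabriel free: 12:30-15:00, 16:00-17:00, 18:00-19:00.
Hamid ∩ Xiulan: 17:00-19:00.
Hamid ∩ Xiulan ∩ Imani: 18:00-19:00.
Hamid ∩ Xiulan ∩ Imani ∩ Hiro: 18:00-19:00.
Hamid ∩ Xiulan ∩ Imani ∩ Hiro ∩ Gabriel: 18:00-19:00.
Those are the intersection windows.
The first common window of at least 60 minutes is 18:00-19:00, so the earliest start is 18:00.

18:00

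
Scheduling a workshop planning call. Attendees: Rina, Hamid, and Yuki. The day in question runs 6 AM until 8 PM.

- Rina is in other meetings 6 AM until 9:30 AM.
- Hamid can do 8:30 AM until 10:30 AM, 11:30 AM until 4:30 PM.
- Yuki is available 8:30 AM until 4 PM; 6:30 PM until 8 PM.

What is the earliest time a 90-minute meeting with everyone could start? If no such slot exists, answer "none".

11:30

Rina free: 09:30-20:00 (invert busy blocks within the working day).
Hamid free: 08:30-10:30, 11:30-16:30.
Yuki free: 08:30-16:00, 18:30-20:00.
Rina ∩ Hamid: 09:30-10:30, 11:30-16:30.
Rina ∩ Hamid ∩ Yuki: 09:30-10:30, 11:30-16:00.
So the common availability across everyone is 09:30-10:30, 11:30-16:00.
The first common window of at least 90 minutes is 11:30-16:00, so the earliest start is 11:30.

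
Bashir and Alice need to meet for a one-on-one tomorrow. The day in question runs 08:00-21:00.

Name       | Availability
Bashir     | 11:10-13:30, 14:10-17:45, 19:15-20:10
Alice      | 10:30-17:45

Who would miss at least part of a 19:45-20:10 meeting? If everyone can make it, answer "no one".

Bashir: free for 19:45-20:10. Alice: not fully free for 19:45-20:10.

Alice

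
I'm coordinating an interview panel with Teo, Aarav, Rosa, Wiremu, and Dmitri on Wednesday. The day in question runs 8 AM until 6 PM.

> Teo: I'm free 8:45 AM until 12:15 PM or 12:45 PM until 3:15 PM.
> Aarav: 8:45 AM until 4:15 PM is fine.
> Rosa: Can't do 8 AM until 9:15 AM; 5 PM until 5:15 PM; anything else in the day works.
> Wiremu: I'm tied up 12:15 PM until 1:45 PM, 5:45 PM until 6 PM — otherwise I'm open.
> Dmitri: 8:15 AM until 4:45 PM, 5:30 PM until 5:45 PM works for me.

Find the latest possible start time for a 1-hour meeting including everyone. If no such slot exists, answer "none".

14:15

Teo free: 08:45-12:15, 12:45-15:15.
Aarav free: 08:45-16:15.
Rosa free: 09:15-17:00, 17:15-18:00 (invert busy blocks within the working day).
Wiremu free: 08:00-12:15, 13:45-17:45 (invert busy blocks within the working day).
Dmitri free: 08:15-16:45, 17:30-17:45.
Teo ∩ Aarav: 08:45-12:15, 12:45-15:15.
Teo ∩ Aarav ∩ Rosa: 09:15-12:15, 12:45-15:15.
Teo ∩ Aarav ∩ Rosa ∩ Wiremu: 09:15-12:15, 13:45-15:15.
Teo ∩ Aarav ∩ Rosa ∩ Wiremu ∩ Dmitri: 09:15-12:15, 13:45-15:15.
The last common window of at least 60 minutes is 13:45-15:15; a 60-minute meeting can start as late as 14:15 and still end by 15:15.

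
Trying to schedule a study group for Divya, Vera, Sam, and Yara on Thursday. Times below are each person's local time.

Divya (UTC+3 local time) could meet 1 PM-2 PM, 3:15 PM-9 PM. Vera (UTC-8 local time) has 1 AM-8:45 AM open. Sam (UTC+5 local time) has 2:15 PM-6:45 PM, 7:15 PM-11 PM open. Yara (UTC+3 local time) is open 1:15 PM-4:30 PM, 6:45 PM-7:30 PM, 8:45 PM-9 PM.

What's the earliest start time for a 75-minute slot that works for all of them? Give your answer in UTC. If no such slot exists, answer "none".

12:15

Divya in UTC: 10:00-11:00, 12:15-18:00 (subtract 3h to convert from UTC+3).
Vera in UTC: 09:00-16:45 (add 8h to convert from UTC-8).
Sam in UTC: 09:15-13:45, 14:15-18:00 (subtract 5h to convert from UTC+5).
Yara in UTC: 10:15-13:30, 15:45-16:30, 17:45-18:00 (subtract 3h to convert from UTC+3).
Divya ∩ Vera: 10:00-11:00, 12:15-16:45.
Divya ∩ Vera ∩ Sam: 10:00-11:00, 12:15-13:45, 14:15-16:45.
Divya ∩ Vera ∩ Sam ∩ Yara: 10:15-11:00, 12:15-13:30, 15:45-16:30.
The first common window of at least 75 minutes is 12:15-13:30, so the earliest start is 12:15.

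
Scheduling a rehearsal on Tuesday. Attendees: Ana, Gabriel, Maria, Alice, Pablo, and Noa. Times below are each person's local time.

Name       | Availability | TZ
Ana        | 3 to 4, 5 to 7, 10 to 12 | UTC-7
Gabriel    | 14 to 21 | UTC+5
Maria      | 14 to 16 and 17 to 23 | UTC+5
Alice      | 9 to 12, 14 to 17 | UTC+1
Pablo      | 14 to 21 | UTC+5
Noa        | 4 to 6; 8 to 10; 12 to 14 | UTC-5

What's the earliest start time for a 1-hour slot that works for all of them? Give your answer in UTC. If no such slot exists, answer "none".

Ana in UTC: 10:00-11:00, 12:00-14:00, 17:00-19:00 (add 7h to convert from UTC-7).
Gabriel in UTC: 09:00-16:00 (subtract 5h to convert from UTC+5).
Maria in UTC: 09:00-11:00, 12:00-18:00 (subtract 5h to convert from UTC+5).
Alice in UTC: 08:00-11:00, 13:00-16:00 (subtract 1h to convert from UTC+1).
Pablo in UTC: 09:00-16:00 (subtract 5h to convert from UTC+5).
Noa in UTC: 09:00-11:00, 13:00-15:00, 17:00-19:00 (add 5h to convert from UTC-5).
Ana ∩ Gabriel: 10:00-11:00, 12:00-14:00.
Ana ∩ Gabriel ∩ Maria: 10:00-11:00, 12:00-14:00.
Ana ∩ Gabriel ∩ Maria ∩ Alice: 10:00-11:00, 13:00-14:00.
Ana ∩ Gabriel ∩ Maria ∩ Alice ∩ Pablo: 10:00-11:00, 13:00-14:00.
Ana ∩ Gabriel ∩ Maria ∩ Alice ∩ Pablo ∩ Noa: 10:00-11:00, 13:00-14:00.
The first common window of at least 60 minutes is 10:00-11:00, so the earliest start is 10:00.

10:00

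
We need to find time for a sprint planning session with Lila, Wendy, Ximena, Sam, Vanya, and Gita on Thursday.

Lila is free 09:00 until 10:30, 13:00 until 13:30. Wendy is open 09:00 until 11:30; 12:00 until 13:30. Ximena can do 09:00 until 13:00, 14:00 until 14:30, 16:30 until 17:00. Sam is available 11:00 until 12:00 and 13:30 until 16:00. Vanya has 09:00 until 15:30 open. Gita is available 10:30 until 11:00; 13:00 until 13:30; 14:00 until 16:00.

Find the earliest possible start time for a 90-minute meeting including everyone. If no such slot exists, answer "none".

none

Lila ∩ Wendy: 09:00-10:30, 13:00-13:30.
Lila ∩ Wendy ∩ Ximena: 09:00-10:30.
Lila ∩ Wendy ∩ Ximena ∩ Sam: ∅.
Lila ∩ Wendy ∩ Ximena ∩ Sam ∩ Vanya: ∅.
Lila ∩ Wendy ∩ Ximena ∩ Sam ∩ Vanya ∩ Gita: ∅.
There is no time when everyone is free.
No common window is at least 90 minutes long.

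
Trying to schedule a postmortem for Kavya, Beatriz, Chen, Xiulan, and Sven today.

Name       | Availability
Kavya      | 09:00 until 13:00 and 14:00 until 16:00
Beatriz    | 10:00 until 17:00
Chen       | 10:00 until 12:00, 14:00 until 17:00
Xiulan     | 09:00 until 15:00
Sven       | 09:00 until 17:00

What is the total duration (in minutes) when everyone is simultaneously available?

Kavya ∩ Beatriz: 10:00-13:00, 14:00-16:00.
Kavya ∩ Beatriz ∩ Chen: 10:00-12:00, 14:00-16:00.
Kavya ∩ Beatriz ∩ Chen ∩ Xiulan: 10:00-12:00, 14:00-15:00.
Kavya ∩ Beatriz ∩ Chen ∩ Xiulan ∩ Sven: 10:00-12:00, 14:00-15:00.
Summing the common windows: 120 + 60 = 180 minutes.

180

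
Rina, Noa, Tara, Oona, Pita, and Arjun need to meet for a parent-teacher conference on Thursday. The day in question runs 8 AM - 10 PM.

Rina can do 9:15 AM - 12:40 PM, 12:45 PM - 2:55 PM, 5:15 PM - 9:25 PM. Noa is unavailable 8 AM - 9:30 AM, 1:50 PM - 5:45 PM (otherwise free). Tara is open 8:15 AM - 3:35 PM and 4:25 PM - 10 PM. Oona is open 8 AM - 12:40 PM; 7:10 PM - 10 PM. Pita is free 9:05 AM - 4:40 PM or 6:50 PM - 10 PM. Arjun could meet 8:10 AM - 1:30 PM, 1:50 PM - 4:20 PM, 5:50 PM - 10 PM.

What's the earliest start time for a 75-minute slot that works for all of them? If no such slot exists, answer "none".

09:30

Rina free: 09:15-12:40, 12:45-14:55, 17:15-21:25.
Noa free: 09:30-13:50, 17:45-22:00 (invert busy blocks within the working day).
Tara free: 08:15-15:35, 16:25-22:00.
Oona free: 08:00-12:40, 19:10-22:00.
Pita free: 09:05-16:40, 18:50-22:00.
Arjun free: 08:10-13:30, 13:50-16:20, 17:50-22:00.
Rina ∩ Noa: 09:30-12:40, 12:45-13:50, 17:45-21:25.
Rina ∩ Noa ∩ Tara: 09:30-12:40, 12:45-13:50, 17:45-21:25.
Rina ∩ Noa ∩ Tara ∩ Oona: 09:30-12:40, 19:10-21:25.
Rina ∩ Noa ∩ Tara ∩ Oona ∩ Pita: 09:30-12:40, 19:10-21:25.
Rina ∩ Noa ∩ Tara ∩ Oona ∩ Pita ∩ Arjun: 09:30-12:40, 19:10-21:25.
The first common window of at least 75 minutes is 09:30-12:40, so the earliest start is 09:30.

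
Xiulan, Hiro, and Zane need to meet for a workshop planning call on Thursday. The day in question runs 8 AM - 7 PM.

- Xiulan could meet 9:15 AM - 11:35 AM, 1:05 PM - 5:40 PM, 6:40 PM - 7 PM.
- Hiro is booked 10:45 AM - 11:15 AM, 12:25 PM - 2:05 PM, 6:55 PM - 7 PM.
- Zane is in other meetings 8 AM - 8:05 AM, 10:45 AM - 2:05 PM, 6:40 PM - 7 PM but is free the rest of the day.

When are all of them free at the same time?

09:15-10:45, 14:05-17:40

Xiulan free: 09:15-11:35, 13:05-17:40, 18:40-19:00.
Hiro free: 08:00-10:45, 11:15-12:25, 14:05-18:55 (invert busy blocks within the working day).
Zane free: 08:05-10:45, 14:05-18:40 (invert busy blocks within the working day).
Xiulan ∩ Hiro: 09:15-10:45, 11:15-11:35, 14:05-17:40, 18:40-18:55.
Xiulan ∩ Hiro ∩ Zane: 09:15-10:45, 14:05-17:40.
So the common availability across everyone is 09:15-10:45, 14:05-17:40.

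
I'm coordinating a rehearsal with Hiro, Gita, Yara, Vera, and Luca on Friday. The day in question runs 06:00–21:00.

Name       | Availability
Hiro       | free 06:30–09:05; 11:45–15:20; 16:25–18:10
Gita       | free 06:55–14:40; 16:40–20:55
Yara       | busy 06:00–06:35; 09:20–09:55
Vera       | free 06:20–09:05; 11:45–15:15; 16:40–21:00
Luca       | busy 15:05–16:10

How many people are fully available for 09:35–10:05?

Hiro free: 06:30-09:05, 11:45-15:20, 16:25-18:10.
Gita free: 06:55-14:40, 16:40-20:55.
Yara free: 06:35-09:20, 09:55-21:00 (invert busy blocks within the working day).
Vera free: 06:20-09:05, 11:45-15:15, 16:40-21:00.
Luca free: 06:00-15:05, 16:10-21:00 (invert busy blocks within the working day).
Gita and Luca can make the full 09:35-10:05 slot — that's 2.

2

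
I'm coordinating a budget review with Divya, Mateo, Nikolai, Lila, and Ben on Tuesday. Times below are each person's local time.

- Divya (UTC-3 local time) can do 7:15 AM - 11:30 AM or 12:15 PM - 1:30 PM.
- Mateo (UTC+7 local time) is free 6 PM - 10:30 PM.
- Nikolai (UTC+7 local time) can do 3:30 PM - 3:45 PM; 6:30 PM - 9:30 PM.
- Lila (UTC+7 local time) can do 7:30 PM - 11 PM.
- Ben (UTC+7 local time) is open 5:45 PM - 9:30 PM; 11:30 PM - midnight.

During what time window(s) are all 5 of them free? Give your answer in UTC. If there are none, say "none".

Divya in UTC: 10:15-14:30, 15:15-16:30 (add 3h to convert from UTC-3).
Mateo in UTC: 11:00-15:30 (subtract 7h to convert from UTC+7).
Nikolai in UTC: 08:30-08:45, 11:30-14:30 (subtract 7h to convert from UTC+7).
Lila in UTC: 12:30-16:00 (subtract 7h to convert from UTC+7).
Ben in UTC: 10:45-14:30, 16:30-17:00 (subtract 7h to convert from UTC+7).
Divya ∩ Mateo: 11:00-14:30, 15:15-15:30.
Divya ∩ Mateo ∩ Nikolai: 11:30-14:30.
Divya ∩ Mateo ∩ Nikolai ∩ Lila: 12:30-14:30.
Divya ∩ Mateo ∩ Nikolai ∩ Lila ∩ Ben: 12:30-14:30.
So the common availability across everyone is 12:30-14:30.

12:30-14:30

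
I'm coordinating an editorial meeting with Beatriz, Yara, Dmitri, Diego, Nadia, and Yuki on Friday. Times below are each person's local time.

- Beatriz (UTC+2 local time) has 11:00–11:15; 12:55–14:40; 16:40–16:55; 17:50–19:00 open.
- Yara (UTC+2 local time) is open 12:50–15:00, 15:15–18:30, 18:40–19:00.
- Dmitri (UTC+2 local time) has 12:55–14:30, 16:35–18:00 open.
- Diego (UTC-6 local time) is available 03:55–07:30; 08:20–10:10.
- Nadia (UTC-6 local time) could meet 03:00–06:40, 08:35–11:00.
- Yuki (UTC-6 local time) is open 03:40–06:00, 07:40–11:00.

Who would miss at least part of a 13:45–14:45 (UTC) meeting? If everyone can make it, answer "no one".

Beatriz in UTC: 09:00-09:15, 10:55-12:40, 14:40-14:55, 15:50-17:00 (subtract 2h to convert from UTC+2).
Yara in UTC: 10:50-13:00, 13:15-16:30, 16:40-17:00 (subtract 2h to convert from UTC+2).
Dmitri in UTC: 10:55-12:30, 14:35-16:00 (subtract 2h to convert from UTC+2).
Diego in UTC: 09:55-13:30, 14:20-16:10 (add 6h to convert from UTC-6).
Nadia in UTC: 09:00-12:40, 14:35-17:00 (add 6h to convert from UTC-6).
Yuki in UTC: 09:40-12:00, 13:40-17:00 (add 6h to convert from UTC-6).
Beatriz: not fully free for 13:45-14:45. Yara: free for 13:45-14:45. Dmitri: not fully free for 13:45-14:45. Diego: not fully free for 13:45-14:45. Nadia: not fully free for 13:45-14:45. Yuki: free for 13:45-14:45.

Beatriz, Diego, Dmitri, Nadia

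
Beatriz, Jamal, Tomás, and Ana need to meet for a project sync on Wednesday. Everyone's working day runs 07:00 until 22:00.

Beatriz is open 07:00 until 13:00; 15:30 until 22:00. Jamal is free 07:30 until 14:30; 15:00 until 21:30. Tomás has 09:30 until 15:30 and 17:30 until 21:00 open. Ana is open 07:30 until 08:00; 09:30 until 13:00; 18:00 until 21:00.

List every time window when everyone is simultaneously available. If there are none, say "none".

09:30-13:00, 18:00-21:00

Beatriz ∩ Jamal: 07:30-13:00, 15:30-21:30.
Beatriz ∩ Jamal ∩ Tomás: 09:30-13:00, 17:30-21:00.
Beatriz ∩ Jamal ∩ Tomás ∩ Ana: 09:30-13:00, 18:00-21:00.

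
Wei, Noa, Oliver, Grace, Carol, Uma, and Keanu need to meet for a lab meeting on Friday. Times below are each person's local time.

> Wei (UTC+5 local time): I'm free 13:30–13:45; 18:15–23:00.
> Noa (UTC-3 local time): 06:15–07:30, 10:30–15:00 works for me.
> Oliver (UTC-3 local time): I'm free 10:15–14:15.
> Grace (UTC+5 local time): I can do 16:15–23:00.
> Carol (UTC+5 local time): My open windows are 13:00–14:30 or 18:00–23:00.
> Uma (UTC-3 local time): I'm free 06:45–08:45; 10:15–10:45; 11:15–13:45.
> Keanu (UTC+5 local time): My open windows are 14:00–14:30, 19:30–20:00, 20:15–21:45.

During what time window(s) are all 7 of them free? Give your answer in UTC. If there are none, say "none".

Wei in UTC: 08:30-08:45, 13:15-18:00 (subtract 5h to convert from UTC+5).
Noa in UTC: 09:15-10:30, 13:30-18:00 (add 3h to convert from UTC-3).
Oliver in UTC: 13:15-17:15 (add 3h to convert from UTC-3).
Grace in UTC: 11:15-18:00 (subtract 5h to convert from UTC+5).
Carol in UTC: 08:00-09:30, 13:00-18:00 (subtract 5h to convert from UTC+5).
Uma in UTC: 09:45-11:45, 13:15-13:45, 14:15-16:45 (add 3h to convert from UTC-3).
Keanu in UTC: 09:00-09:30, 14:30-15:00, 15:15-16:45 (subtract 5h to convert from UTC+5).
Wei ∩ Noa: 13:30-18:00.
Wei ∩ Noa ∩ Oliver: 13:30-17:15.
Wei ∩ Noa ∩ Oliver ∩ Grace: 13:30-17:15.
Wei ∩ Noa ∩ Oliver ∩ Grace ∩ Carol: 13:30-17:15.
Wei ∩ Noa ∩ Oliver ∩ Grace ∩ Carol ∩ Uma: 13:30-13:45, 14:15-16:45.
Wei ∩ Noa ∩ Oliver ∩ Grace ∩ Carol ∩ Uma ∩ Keanu: 14:30-15:00, 15:15-16:45.

14:30-15:00, 15:15-16:45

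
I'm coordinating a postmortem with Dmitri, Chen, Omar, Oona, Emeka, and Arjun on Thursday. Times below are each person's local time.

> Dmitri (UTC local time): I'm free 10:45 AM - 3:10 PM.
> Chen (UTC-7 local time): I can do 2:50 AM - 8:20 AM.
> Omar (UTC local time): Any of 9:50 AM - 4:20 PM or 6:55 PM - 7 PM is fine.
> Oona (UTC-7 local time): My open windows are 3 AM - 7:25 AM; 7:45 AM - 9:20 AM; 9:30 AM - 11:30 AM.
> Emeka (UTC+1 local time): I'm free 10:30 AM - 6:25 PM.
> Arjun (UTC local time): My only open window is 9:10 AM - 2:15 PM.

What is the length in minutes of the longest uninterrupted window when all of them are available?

Dmitri in UTC: 10:45-15:10.
Chen in UTC: 09:50-15:20 (add 7h to convert from UTC-7).
Omar in UTC: 09:50-16:20, 18:55-19:00.
Oona in UTC: 10:00-14:25, 14:45-16:20, 16:30-18:30 (add 7h to convert from UTC-7).
Emeka in UTC: 09:30-17:25 (subtract 1h to convert from UTC+1).
Arjun in UTC: 09:10-14:15.
Dmitri ∩ Chen: 10:45-15:10.
Dmitri ∩ Chen ∩ Omar: 10:45-15:10.
Dmitri ∩ Chen ∩ Omar ∩ Oona: 10:45-14:25, 14:45-15:10.
Dmitri ∩ Chen ∩ Omar ∩ Oona ∩ Emeka: 10:45-14:25, 14:45-15:10.
Dmitri ∩ Chen ∩ Omar ∩ Oona ∩ Emeka ∩ Arjun: 10:45-14:15.
The longest is 10:45-14:15 at 210 minutes.

210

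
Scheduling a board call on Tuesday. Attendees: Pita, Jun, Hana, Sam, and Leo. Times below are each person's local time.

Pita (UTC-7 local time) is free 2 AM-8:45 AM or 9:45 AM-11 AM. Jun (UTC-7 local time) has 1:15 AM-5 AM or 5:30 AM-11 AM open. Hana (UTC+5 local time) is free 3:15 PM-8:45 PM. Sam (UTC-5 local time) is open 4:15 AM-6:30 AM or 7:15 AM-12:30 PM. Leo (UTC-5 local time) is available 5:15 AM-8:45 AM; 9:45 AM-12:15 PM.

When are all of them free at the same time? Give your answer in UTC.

10:15-11:30, 12:30-13:45, 14:45-15:45

Pita in UTC: 09:00-15:45, 16:45-18:00 (add 7h to convert from UTC-7).
Jun in UTC: 08:15-12:00, 12:30-18:00 (add 7h to convert from UTC-7).
Hana in UTC: 10:15-15:45 (subtract 5h to convert from UTC+5).
Sam in UTC: 09:15-11:30, 12:15-17:30 (add 5h to convert from UTC-5).
Leo in UTC: 10:15-13:45, 14:45-17:15 (add 5h to convert from UTC-5).
Pita ∩ Jun: 09:00-12:00, 12:30-15:45, 16:45-18:00.
Pita ∩ Jun ∩ Hana: 10:15-12:00, 12:30-15:45.
Pita ∩ Jun ∩ Hana ∩ Sam: 10:15-11:30, 12:30-15:45.
Pita ∩ Jun ∩ Hana ∩ Sam ∩ Leo: 10:15-11:30, 12:30-13:45, 14:45-15:45.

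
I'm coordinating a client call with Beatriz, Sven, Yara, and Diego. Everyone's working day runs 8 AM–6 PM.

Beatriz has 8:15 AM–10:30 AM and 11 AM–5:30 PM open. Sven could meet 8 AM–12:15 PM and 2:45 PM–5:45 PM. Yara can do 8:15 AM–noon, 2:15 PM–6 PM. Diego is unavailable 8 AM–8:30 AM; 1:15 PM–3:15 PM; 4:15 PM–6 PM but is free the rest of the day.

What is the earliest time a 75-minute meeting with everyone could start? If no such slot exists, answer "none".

Beatriz free: 08:15-10:30, 11:00-17:30.
Sven free: 08:00-12:15, 14:45-17:45.
Yara free: 08:15-12:00, 14:15-18:00.
Diego free: 08:30-13:15, 15:15-16:15 (invert busy blocks within the working day).
Beatriz ∩ Sven: 08:15-10:30, 11:00-12:15, 14:45-17:30.
Beatriz ∩ Sven ∩ Yara: 08:15-10:30, 11:00-12:00, 14:45-17:30.
Beatriz ∩ Sven ∩ Yara ∩ Diego: 08:30-10:30, 11:00-12:00, 15:15-16:15.
The first common window of at least 75 minutes is 08:30-10:30, so the earliest start is 08:30.

08:30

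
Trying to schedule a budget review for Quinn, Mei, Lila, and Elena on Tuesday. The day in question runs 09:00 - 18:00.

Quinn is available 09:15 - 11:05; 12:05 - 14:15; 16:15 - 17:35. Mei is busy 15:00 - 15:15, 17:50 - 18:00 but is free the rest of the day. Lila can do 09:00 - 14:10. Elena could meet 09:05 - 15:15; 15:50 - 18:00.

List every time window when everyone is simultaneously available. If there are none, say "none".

Quinn free: 09:15-11:05, 12:05-14:15, 16:15-17:35.
Mei free: 09:00-15:00, 15:15-17:50 (invert busy blocks within the working day).
Lila free: 09:00-14:10.
Elena free: 09:05-15:15, 15:50-18:00.
Quinn ∩ Mei: 09:15-11:05, 12:05-14:15, 16:15-17:35.
Quinn ∩ Mei ∩ Lila: 09:15-11:05, 12:05-14:10.
Quinn ∩ Mei ∩ Lila ∩ Elena: 09:15-11:05, 12:05-14:10.

09:15-11:05, 12:05-14:10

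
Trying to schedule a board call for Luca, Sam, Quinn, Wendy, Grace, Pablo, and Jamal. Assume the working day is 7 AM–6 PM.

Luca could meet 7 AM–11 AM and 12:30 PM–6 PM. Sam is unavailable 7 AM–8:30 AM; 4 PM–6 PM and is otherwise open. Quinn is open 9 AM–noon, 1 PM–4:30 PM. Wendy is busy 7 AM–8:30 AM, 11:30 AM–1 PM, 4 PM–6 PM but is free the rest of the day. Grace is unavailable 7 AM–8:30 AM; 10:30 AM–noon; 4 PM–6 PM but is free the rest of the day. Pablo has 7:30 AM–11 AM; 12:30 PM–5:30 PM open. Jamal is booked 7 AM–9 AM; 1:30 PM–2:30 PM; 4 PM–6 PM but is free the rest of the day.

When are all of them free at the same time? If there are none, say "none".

09:00-10:30, 13:00-13:30, 14:30-16:00

Luca free: 07:00-11:00, 12:30-18:00.
Sam free: 08:30-16:00 (invert busy blocks within the working day).
Quinn free: 09:00-12:00, 13:00-16:30.
Wendy free: 08:30-11:30, 13:00-16:00 (invert busy blocks within the working day).
Grace free: 08:30-10:30, 12:00-16:00 (invert busy blocks within the working day).
Pablo free: 07:30-11:00, 12:30-17:30.
Jamal free: 09:00-13:30, 14:30-16:00 (invert busy blocks within the working day).
Luca ∩ Sam: 08:30-11:00, 12:30-16:00.
Luca ∩ Sam ∩ Quinn: 09:00-11:00, 13:00-16:00.
Luca ∩ Sam ∩ Quinn ∩ Wendy: 09:00-11:00, 13:00-16:00.
Luca ∩ Sam ∩ Quinn ∩ Wendy ∩ Grace: 09:00-10:30, 13:00-16:00.
Luca ∩ Sam ∩ Quinn ∩ Wendy ∩ Grace ∩ Pablo: 09:00-10:30, 13:00-16:00.
Luca ∩ Sam ∩ Quinn ∩ Wendy ∩ Grace ∩ Pablo ∩ Jamal: 09:00-10:30, 13:00-13:30, 14:30-16:00.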